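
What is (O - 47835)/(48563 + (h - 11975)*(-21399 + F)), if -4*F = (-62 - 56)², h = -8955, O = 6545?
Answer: -41290/520786963 ≈ -7.9284e-5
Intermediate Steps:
F = -3481 (F = -(-62 - 56)²/4 = -¼*(-118)² = -¼*13924 = -3481)
(O - 47835)/(48563 + (h - 11975)*(-21399 + F)) = (6545 - 47835)/(48563 + (-8955 - 11975)*(-21399 - 3481)) = -41290/(48563 - 20930*(-24880)) = -41290/(48563 + 520738400) = -41290/520786963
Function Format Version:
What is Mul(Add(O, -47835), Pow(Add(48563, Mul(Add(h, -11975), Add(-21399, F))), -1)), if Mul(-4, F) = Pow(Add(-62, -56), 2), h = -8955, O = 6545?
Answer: Rational(-41290, 520786963) ≈ -7.9284e-5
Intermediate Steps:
F = -3481 (F = Mul(Rational(-1, 4), Pow(Add(-62, -56), 2)) = Mul(Rational(-1, 4), Pow(-118, 2)) = Mul(Rational(-1, 4), 13924) = -3481)
Mul(Add(O, -47835), Pow(Add(48563, Mul(Add(h, -11975), Add(-21399, F))), -1)) = Mul(Add(6545, -47835), Pow(Add(48563, Mul(Add(-8955, -11975), Add(-21399, -3481))), -1)) = Mul(-41290, Pow(Add(48563, Mul(-20930, -24880)), -1)) = Mul(-41290, Pow(Add(48563, 520738400), -1)) = Mul(-41290, Pow(520786963, -1)) = Mul(-41290, Rational(1, 520786963)) = Rational(-41290, 520786963)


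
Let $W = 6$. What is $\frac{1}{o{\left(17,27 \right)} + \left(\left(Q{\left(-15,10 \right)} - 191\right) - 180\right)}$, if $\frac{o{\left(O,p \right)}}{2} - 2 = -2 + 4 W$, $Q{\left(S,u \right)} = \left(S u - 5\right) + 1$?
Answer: $- \frac{1}{477} \approx -0.0020964$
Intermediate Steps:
$Q{\left(S,u \right)} = -4 + S u$ ($Q{\left(S,u \right)} = \left(-5 + S u\right) + 1 = -4 + S u$)
$o{\left(O,p \right)} = 48$ ($o{\left(O,p \right)} = 4 + 2 \left(-2 + 4 \cdot 6\right) = 4 + 2 \left(-2 + 24\right) = 4 + 2 \cdot 22 = 4 + 44 = 48$)
$\frac{1}{o{\left(17,27 \right)} + \left(\left(Q{\left(-15,10 \right)} - 191\right) - 180\right)} = \frac{1}{48 - 525} = \frac{1}{-477} = - \frac{1}{477}$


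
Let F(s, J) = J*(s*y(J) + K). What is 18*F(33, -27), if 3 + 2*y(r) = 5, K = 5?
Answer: -18468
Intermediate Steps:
y(r) = 1 (y(r) = -3/2 + (½)*5 = -3/2 + 5/2 = 1)
F(s, J) = J*(5 + s) (F(s, J) = J*(s*1 + 5) = J*(s + 5) = J*(5 + s))
18*F(33, -27) = 18*(-27*(5 + 33)) = 18*(-27*38) = 18*(-1026) = -18468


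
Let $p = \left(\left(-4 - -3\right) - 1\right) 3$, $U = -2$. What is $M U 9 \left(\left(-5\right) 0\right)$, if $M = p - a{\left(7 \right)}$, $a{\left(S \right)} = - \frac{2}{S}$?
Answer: $0$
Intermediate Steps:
$p = -6$ ($p = \left(\left(-4 + 3\right) - 1\right) 3 = \left(-1 - 1\right) 3 = \left(-2\right) 3 = -6$)
$M = - \frac{40}{7}$ ($M = -6 - - \frac{2}{7} = -6 + \frac{2}{7} = - \frac{40}{7} \approx -5.7143$)
$M U 9 \left(\left(-5\right) 0\right) = - \frac{40 \left(-2\right) 9 \left(\left(-5\right) 0\right)}{7} = - \frac{40 \left(\left(-18\right) 0\right)}{7} = \left(- \frac{40}{7}\right) 0 = 0$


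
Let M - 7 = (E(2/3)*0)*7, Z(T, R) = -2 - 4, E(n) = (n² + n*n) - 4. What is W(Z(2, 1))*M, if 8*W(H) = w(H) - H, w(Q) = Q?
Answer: 0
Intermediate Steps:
E(n) = -4 + 2*n² (E(n) = (n² + n²) - 4 = 2*n² - 4 = -4 + 2*n²)
Z(T, R) = -6
W(H) = 0 (W(H) = (H - H)/8 = (⅛)*0 = 0)
M = 7 (M = 7 + ((-4 + 2*(2/3)²)*0)*7 = 7 + ((-4 + 2*(2*(⅓))²)*0)*7 = 7 + ((-4 + 2*(⅔)²)*0)*7 = 7 + ((-4 + 2*(4/9))*0)*7 = 7 + ((-4 + 8/9)*0)*7 = 7 - 28/9*0*7 = 7 + 0*7 = 7 + 0 = 7)
W(Z(2, 1))*M = 0*7 = 0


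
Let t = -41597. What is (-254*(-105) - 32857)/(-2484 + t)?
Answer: 6187/44081 ≈ 0.14036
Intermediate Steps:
(-254*(-105) - 32857)/(-2484 + t) = (-254*(-105) - 32857)/(-2484 - 41597) = (26670 - 32857)/(-44081) = -6187*(-1/44081) = 6187/44081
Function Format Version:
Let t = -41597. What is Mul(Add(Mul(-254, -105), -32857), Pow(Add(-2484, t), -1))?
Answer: Rational(6187, 44081) ≈ 0.14036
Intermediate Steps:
Mul(Add(Mul(-254, -105), -32857), Pow(Add(-2484, t), -1)) = Mul(Add(Mul(-254, -105), -32857), Pow(Add(-2484, -41597), -1)) = Mul(Add(26670, -32857), Pow(-44081, -1)) = Mul(-6187, Rational(-1, 44081)) = Rational(6187, 44081)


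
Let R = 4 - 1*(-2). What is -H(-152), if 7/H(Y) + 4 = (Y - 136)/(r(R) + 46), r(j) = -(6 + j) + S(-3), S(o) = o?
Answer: 217/412 ≈ 0.52670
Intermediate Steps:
R = 6 (R = 4 + 2 = 6)
r(j) = -9 - j (r(j) = -(6 + j) - 3 = (-6 - j) - 3 = -9 - j)
H(Y) = 7/(-260/31 + Y/31) (H(Y) = 7/(-4 + (Y - 136)/((-9 - 1*6) + 46)) = 7/(-4 + (-136 + Y)/((-9 - 6) + 46)) = 7/(-4 + (-136 + Y)/(-15 + 46)) = 7/(-4 + (-136 + Y)/31) = 7/(-4 + (-136 + Y)*(1/31)) = 7/(-4 + (-136/31 + Y/31)) = 7/(-260/31 + Y/31))
-H(-152) = -217/(-260 - 152) = -217/(-412) = -217*(-1)/412 = -1*(-217/412) = 217/412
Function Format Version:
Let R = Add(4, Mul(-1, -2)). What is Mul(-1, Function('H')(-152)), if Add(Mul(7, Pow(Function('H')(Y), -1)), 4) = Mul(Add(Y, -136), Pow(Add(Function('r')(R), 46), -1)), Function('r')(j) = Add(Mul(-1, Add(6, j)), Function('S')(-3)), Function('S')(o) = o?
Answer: Rational(217, 412) ≈ 0.52670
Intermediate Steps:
R = 6 (R = Add(4, 2) = 6)
Function('r')(j) = Add(-9, Mul(-1, j)) (Function('r')(j) = Add(Mul(-1, Add(6, j)), -3) = Add(Add(-6, Mul(-1, j)), -3) = Add(-9, Mul(-1, j)))
Function('H')(Y) = Mul(7, Pow(Add(Rational(-260, 31), Mul(Rational(1, 31), Y)), -1)) (Function('H')(Y) = Mul(7, Pow(Add(-4, Mul(Add(Y, -136), Pow(Add(Add(-9, Mul(-1, 6)), 46), -1))), -1)) = Mul(7, Pow(Add(-4, Mul(Add(-136, Y), Pow(Add(Add(-9, -6), 46), -1))), -1)) = Mul(7, Pow(Add(-4, Mul(Add(-136, Y), Pow(Add(-15, 46), -1))), -1)) = Mul(7, Pow(Add(-4, Mul(Add(-136, Y), Pow(31, -1))), -1)) = Mul(7, Pow(Add(-4, Mul(Add(-136, Y), Rational(1, 31))), -1)) = Mul(7, Pow(Add(-4, Add(Rational(-136, 31), Mul(Rational(1, 31), Y))), -1)) = Mul(7, Pow(Add(Rational(-260, 31), Mul(Rational(1, 31), Y)), -1)))
Mul(-1, Function('H')(-152)) = Mul(-1, Mul(217, Pow(Add(-260, -152), -1))) = Mul(-1, Mul(217, Pow(-412, -1))) = Mul(-1, Mul(217, Rational(-1, 412))) = Mul(-1, Rational(-217, 412)) = Rational(217, 412)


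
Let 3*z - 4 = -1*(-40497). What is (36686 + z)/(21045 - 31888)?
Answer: -150559/32529 ≈ -4.6285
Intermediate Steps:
z = 40501/3 (z = 4/3 + (-1*(-40497))/3 = 4/3 + (⅓)*40497 = 4/3 + 13499 = 40501/3 ≈ 13500.)
(36686 + z)/(21045 - 31888) = (36686 + 40501/3)/(21045 - 31888) = (150559/3)/(-10843) = (150559/3)*(-1/10843) = -150559/32529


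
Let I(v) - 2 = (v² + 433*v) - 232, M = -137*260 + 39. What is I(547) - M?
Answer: 571411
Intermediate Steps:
M = -35581 (M = -35620 + 39 = -35581)
I(v) = -230 + v² + 433*v (I(v) = 2 + ((v² + 433*v) - 232) = 2 + (-232 + v² + 433*v) = -230 + v² + 433*v)
I(547) - M = (-230 + 547² + 433*547) - 1*(-35581) = (-230 + 299209 + 236851) + 35581 = 535830 + 35581 = 571411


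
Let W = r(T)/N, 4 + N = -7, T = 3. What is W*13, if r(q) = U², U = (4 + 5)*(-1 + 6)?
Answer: -26325/11 ≈ -2393.2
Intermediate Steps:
U = 45 (U = 9*5 = 45)
r(q) = 2025 (r(q) = 45² = 2025)
N = -11 (N = -4 - 7 = -11)
W = -2025/11 (W = 2025/(-11) = 2025*(-1/11) = -2025/11 ≈ -184.09)
W*13 = -2025/11*13 = -26325/11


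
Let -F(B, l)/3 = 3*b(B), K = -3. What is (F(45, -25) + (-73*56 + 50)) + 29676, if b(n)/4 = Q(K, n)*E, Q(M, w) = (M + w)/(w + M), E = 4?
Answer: 25494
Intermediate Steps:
Q(M, w) = 1 (Q(M, w) = (M + w)/(M + w) = 1)
b(n) = 16 (b(n) = 4*(1*4) = 4*4 = 16)
F(B, l) = -144 (F(B, l) = -9*16 = -3*48 = -144)
(F(45, -25) + (-73*56 + 50)) + 29676 = (-144 + (-73*56 + 50)) + 29676 = (-144 + (-4088 + 50)) + 29676 = (-144 - 4038) + 29676 = -4182 + 29676 = 25494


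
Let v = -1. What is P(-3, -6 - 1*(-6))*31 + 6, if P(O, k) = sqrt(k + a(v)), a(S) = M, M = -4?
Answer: 6 + 62*I ≈ 6.0 + 62.0*I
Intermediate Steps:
a(S) = -4
P(O, k) = sqrt(-4 + k) (P(O, k) = sqrt(k - 4) = sqrt(-4 + k))
P(-3, -6 - 1*(-6))*31 + 6 = sqrt(-4 + (-6 - 1*(-6)))*31 + 6 = sqrt(-4 + (-6 + 6))*31 + 6 = sqrt(-4 + 0)*31 + 6 = sqrt(-4)*31 + 6 = (2*I)*31 + 6 = 62*I + 6 = 6 + 62*I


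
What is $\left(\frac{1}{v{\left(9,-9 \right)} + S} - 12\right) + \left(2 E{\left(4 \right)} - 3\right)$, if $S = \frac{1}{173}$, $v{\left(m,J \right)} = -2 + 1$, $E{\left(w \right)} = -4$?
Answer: $- \frac{4129}{172} \approx -24.006$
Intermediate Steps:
$v{\left(m,J \right)} = -1$
$S = \frac{1}{173} \approx 0.0057803$
$\left(\frac{1}{v{\left(9,-9 \right)} + S} - 12\right) + \left(2 E{\left(4 \right)} - 3\right) = \left(\frac{1}{-1 + \frac{1}{173}} - 12\right) + \left(2 \left(-4\right) - 3\right) = \left(\frac{1}{- \frac{172}{173}} - 12\right) - 11 = \left(- \frac{173}{172} - 12\right) - 11 = - \frac{2237}{172} - 11 = - \frac{4129}{172}$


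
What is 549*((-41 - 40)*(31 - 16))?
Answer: -667035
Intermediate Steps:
549*((-41 - 40)*(31 - 16)) = 549*(-81*15) = 549*(-1215) = -667035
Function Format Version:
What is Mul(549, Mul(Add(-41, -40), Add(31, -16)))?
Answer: -667035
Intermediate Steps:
Mul(549, Mul(Add(-41, -40), Add(31, -16))) = Mul(549, Mul(-81, 15)) = Mul(549, -1215) = -667035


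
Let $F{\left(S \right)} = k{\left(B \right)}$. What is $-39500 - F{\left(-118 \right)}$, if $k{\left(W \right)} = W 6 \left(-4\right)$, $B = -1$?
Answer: $-39524$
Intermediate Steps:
$k{\left(W \right)} = - 24 W$ ($k{\left(W \right)} = 6 W \left(-4\right) = - 24 W$)
$F{\left(S \right)} = 24$ ($F{\left(S \right)} = \left(-24\right) \left(-1\right) = 24$)
$-39500 - F{\left(-118 \right)} = -39500 - 24 = -39524$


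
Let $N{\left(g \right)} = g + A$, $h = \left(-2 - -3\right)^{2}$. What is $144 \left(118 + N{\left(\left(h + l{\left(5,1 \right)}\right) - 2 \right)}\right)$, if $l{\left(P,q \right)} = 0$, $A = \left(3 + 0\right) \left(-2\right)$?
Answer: $15984$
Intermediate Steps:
$h = 1$ ($h = \left(-2 + 3\right)^{2} = 1^{2} = 1$)
$A = -6$ ($A = 3 \left(-2\right) = -6$)
$N{\left(g \right)} = -6 + g$ ($N{\left(g \right)} = g - 6 = -6 + g$)
$144 \left(118 + N{\left(\left(h + l{\left(5,1 \right)}\right) - 2 \right)}\right) = 144 \left(118 + \left(-6 + \left(\left(1 + 0\right) - 2\right)\right)\right) = 144 \left(118 + \left(-6 + \left(1 - 2\right)\right)\right) = 144 \left(118 - 7\right) = 144 \cdot 111 = 15984$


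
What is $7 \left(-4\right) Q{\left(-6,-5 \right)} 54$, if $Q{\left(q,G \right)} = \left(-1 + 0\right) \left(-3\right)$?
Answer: $-4536$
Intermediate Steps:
$Q{\left(q,G \right)} = 3$ ($Q{\left(q,G \right)} = \left(-1\right) \left(-3\right) = 3$)
$7 \left(-4\right) Q{\left(-6,-5 \right)} 54 = 7 \left(-4\right) 3 \cdot 54 = \left(-28\right) 3 \cdot 54 = \left(-84\right) 54 = -4536$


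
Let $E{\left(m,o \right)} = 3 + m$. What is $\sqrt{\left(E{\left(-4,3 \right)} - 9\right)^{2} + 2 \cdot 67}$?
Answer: $3 \sqrt{26} \approx 15.297$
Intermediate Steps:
$\sqrt{\left(E{\left(-4,3 \right)} - 9\right)^{2} + 2 \cdot 67} = \sqrt{\left(\left(3 - 4\right) - 9\right)^{2} + 2 \cdot 67} = \sqrt{\left(-1 - 9\right)^{2} + 134} = \sqrt{\left(-10\right)^{2} + 134} = \sqrt{100 + 134} = \sqrt{234} = 3 \sqrt{26}$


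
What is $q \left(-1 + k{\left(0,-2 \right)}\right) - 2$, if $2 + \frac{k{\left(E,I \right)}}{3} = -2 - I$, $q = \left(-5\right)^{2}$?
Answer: $-177$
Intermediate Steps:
$q = 25$
$k{\left(E,I \right)} = -12 - 3 I$ ($k{\left(E,I \right)} = -6 + 3 \left(-2 - I\right) = -6 - \left(6 + 3 I\right) = -12 - 3 I$)
$q \left(-1 + k{\left(0,-2 \right)}\right) - 2 = 25 \left(-1 - 6\right) - 2 = 25 \left(-7\right) - 2 = -175 - 2 = -177$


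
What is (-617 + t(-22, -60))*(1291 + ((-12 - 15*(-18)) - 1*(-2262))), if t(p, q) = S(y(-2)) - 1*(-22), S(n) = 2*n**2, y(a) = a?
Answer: -2237057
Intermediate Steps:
t(p, q) = 30 (t(p, q) = 2*(-2)**2 - 1*(-22) = 2*4 + 22 = 8 + 22 = 30)
(-617 + t(-22, -60))*(1291 + ((-12 - 15*(-18)) - 1*(-2262))) = (-617 + 30)*(1291 + ((-12 - 15*(-18)) - 1*(-2262))) = -587*(1291 + ((-12 + 270) + 2262)) = -587*(1291 + (258 + 2262)) = -587*(1291 + 2520) = -587*3811 = -2237057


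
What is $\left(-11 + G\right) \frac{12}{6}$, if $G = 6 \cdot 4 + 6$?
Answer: $38$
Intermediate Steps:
$G = 30$ ($G = 24 + 6 = 30$)
$\left(-11 + G\right) \frac{12}{6} = \left(-11 + 30\right) \frac{12}{6} = 19 \cdot 12 \cdot \frac{1}{6} = 19 \cdot 2 = 38$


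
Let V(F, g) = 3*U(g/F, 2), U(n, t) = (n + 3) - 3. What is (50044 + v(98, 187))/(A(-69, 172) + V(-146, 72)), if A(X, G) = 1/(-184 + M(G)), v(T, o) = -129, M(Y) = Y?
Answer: -43725540/1369 ≈ -31940.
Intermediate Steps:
U(n, t) = n (U(n, t) = (3 + n) - 3 = n)
A(X, G) = 1/(-184 + G)
V(F, g) = 3*g/F (V(F, g) = 3*(g/F) = 3*g/F)
(50044 + v(98, 187))/(A(-69, 172) + V(-146, 72)) = (50044 - 129)/(1/(-184 + 172) + 3*72/(-146)) = 49915/(1/(-12) + 3*72*(-1/146)) = 49915/(-1/12 - 108/73) = 49915/(-1369/876) = 49915*(-876/1369) = -43725540/1369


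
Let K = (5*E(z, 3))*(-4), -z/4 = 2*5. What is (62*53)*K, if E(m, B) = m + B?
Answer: 2431640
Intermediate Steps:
z = -40 (z = -8*5 = -4*10 = -40)
E(m, B) = B + m
K = 740 (K = (5*(3 - 40))*(-4) = (5*(-37))*(-4) = -185*(-4) = 740)
(62*53)*K = (62*53)*740 = 3286*740 = 2431640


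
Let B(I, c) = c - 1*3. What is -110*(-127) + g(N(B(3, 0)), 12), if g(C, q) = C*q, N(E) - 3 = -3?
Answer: 13970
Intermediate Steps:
B(I, c) = -3 + c (B(I, c) = c - 3 = -3 + c)
N(E) = 0 (N(E) = 3 - 3 = 0)
-110*(-127) + g(N(B(3, 0)), 12) = -110*(-127) + 0*12 = 13970 + 0 = 13970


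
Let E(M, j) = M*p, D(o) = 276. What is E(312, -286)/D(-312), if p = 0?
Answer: 0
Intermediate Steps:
E(M, j) = 0 (E(M, j) = M*0 = 0)
E(312, -286)/D(-312) = 0/276 = 0*(1/276) = 0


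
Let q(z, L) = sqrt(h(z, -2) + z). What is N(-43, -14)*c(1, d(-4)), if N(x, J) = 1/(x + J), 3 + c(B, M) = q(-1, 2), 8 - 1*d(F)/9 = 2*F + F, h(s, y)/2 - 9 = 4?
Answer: -2/57 ≈ -0.035088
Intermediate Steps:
h(s, y) = 26 (h(s, y) = 18 + 2*4 = 18 + 8 = 26)
d(F) = 72 - 27*F (d(F) = 72 - 9*(2*F + F) = 72 - 27*F)
q(z, L) = sqrt(26 + z)
c(B, M) = 2 (c(B, M) = -3 + sqrt(26 - 1) = -3 + sqrt(25) = -3 + 5 = 2)
N(x, J) = 1/(J + x)
N(-43, -14)*c(1, d(-4)) = 2/(-14 - 43) = 2/(-57) = -1/57*2 = -2/57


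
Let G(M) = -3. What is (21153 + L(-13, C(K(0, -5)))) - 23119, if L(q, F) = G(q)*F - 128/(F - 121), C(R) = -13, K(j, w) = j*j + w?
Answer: -129045/67 ≈ -1926.0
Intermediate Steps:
K(j, w) = w + j**2 (K(j, w) = j**2 + w = w + j**2)
L(q, F) = -128/(-121 + F) - 3*F (L(q, F) = -3*F - 128/(F - 121) = -3*F - 128/(-121 + F) = -128/(-121 + F) - 3*F)
(21153 + L(-13, C(K(0, -5)))) - 23119 = (21153 + (-128 - 3*(-13)**2 + 363*(-13))/(-121 - 13)) - 23119 = (21153 + (-128 - 3*169 - 4719)/(-134)) - 23119 = (21153 - (-128 - 507 - 4719)/134) - 23119 = (21153 - 1/134*(-5354)) - 23119 = (21153 + 2677/67) - 23119 = 1419928/67 - 23119 = -129045/67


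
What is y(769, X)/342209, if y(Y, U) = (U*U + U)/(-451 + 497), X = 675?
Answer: 228150/7870807 ≈ 0.028987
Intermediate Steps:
y(Y, U) = U/46 + U²/46 (y(Y, U) = (U² + U)/46 = (U + U²)*(1/46) = U/46 + U²/46)
y(769, X)/342209 = ((1/46)*675*(1 + 675))/342209 = ((1/46)*675*676)*(1/342209) = (228150/23)*(1/342209) = 228150/7870807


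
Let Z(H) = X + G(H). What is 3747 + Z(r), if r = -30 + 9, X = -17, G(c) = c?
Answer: 3709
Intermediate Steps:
r = -21
Z(H) = -17 + H
3747 + Z(r) = 3747 + (-17 - 21) = 3747 - 38 = 3709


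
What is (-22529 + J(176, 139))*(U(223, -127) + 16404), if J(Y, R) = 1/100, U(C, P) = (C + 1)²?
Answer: -7499900771/5 ≈ -1.5000e+9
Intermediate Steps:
U(C, P) = (1 + C)²
J(Y, R) = 1/100
(-22529 + J(176, 139))*(U(223, -127) + 16404) = (-22529 + 1/100)*((1 + 223)² + 16404) = -2252899*(224² + 16404)/100 = -2252899*(50176 + 16404)/100 = -2252899/100*66580 = -7499900771/5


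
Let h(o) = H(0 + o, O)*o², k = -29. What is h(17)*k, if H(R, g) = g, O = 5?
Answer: -41905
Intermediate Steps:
h(o) = 5*o²
h(17)*k = (5*17²)*(-29) = (5*289)*(-29) = 1445*(-29) = -41905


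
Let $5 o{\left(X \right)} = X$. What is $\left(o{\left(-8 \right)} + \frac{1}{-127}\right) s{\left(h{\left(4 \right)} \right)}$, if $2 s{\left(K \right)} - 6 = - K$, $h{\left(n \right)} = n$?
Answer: $- \frac{1021}{635} \approx -1.6079$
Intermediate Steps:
$o{\left(X \right)} = \frac{X}{5}$
$s{\left(K \right)} = 3 - \frac{K}{2}$ ($s{\left(K \right)} = 3 + \frac{\left(-1\right) K}{2} = 3 - \frac{K}{2}$)
$\left(o{\left(-8 \right)} + \frac{1}{-127}\right) s{\left(h{\left(4 \right)} \right)} = \left(\frac{1}{5} \left(-8\right) + \frac{1}{-127}\right) \left(3 - 2\right) = \left(- \frac{8}{5} - \frac{1}{127}\right) \left(3 - 2\right) = \left(- \frac{1021}{635}\right) 1 = - \frac{1021}{635}$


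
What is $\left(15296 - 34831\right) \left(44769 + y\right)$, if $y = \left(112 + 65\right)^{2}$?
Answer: $-1486574430$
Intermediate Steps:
$y = 31329$ ($y = 177^{2} = 31329$)
$\left(15296 - 34831\right) \left(44769 + y\right) = \left(15296 - 34831\right) \left(44769 + 31329\right) = \left(-19535\right) 76098 = -1486574430$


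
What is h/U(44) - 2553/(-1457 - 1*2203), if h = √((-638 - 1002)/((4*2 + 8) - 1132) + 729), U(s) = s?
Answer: 851/1220 + √6317831/4092 ≈ 1.3118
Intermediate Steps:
h = √6317831/93 (h = √(-1640/((8 + 8) - 1132) + 729) = √(-1640/(16 - 1132) + 729) = √(-1640/(-1116) + 729) = √(-1640*(-1/1116) + 729) = √(410/279 + 729) = √(203801/279) = √6317831/93 ≈ 27.027)
h/U(44) - 2553/(-1457 - 1*2203) = (√6317831/93)/44 - 2553/(-1457 - 1*2203) = (√6317831/93)*(1/44) - 2553/(-1457 - 2203) = √6317831/4092 - 2553/(-3660) = √6317831/4092 - 2553*(-1/3660) = √6317831/4092 + 851/1220 = 851/1220 + √6317831/4092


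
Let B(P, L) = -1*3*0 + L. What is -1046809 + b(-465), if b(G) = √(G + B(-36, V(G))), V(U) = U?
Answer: -1046809 + I*√930 ≈ -1.0468e+6 + 30.496*I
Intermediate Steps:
B(P, L) = L (B(P, L) = -3*0 + L = 0 + L = L)
b(G) = √2*√G (b(G) = √(G + G) = √(2*G) = √2*√G)
-1046809 + b(-465) = -1046809 + √2*√(-465) = -1046809 + √2*(I*√465) = -1046809 + I*√930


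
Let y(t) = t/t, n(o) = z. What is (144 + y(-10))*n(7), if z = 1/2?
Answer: 145/2 ≈ 72.500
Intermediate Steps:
z = 1/2 ≈ 0.50000
n(o) = 1/2
y(t) = 1
(144 + y(-10))*n(7) = (144 + 1)*(1/2) = 145*(1/2) = 145/2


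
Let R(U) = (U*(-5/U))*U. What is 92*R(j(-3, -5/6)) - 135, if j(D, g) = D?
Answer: 1245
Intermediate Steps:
R(U) = -5*U
92*R(j(-3, -5/6)) - 135 = 92*(-5*(-3)) - 135 = 92*15 - 135 = 1380 - 135 = 1245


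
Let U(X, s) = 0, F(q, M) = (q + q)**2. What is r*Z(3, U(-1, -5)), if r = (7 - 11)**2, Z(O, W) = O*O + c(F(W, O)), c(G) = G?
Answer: 144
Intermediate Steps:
F(q, M) = 4*q**2 (F(q, M) = (2*q)**2 = 4*q**2)
Z(O, W) = O**2 + 4*W**2 (Z(O, W) = O*O + 4*W**2 = O**2 + 4*W**2)
r = 16 (r = (-4)**2 = 16)
r*Z(3, U(-1, -5)) = 16*(3**2 + 4*0**2) = 16*(9 + 4*0) = 16*(9 + 0) = 16*9 = 144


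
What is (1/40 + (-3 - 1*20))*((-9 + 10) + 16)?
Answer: -15623/40 ≈ -390.58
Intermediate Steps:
(1/40 + (-3 - 1*20))*((-9 + 10) + 16) = (1/40 + (-3 - 20))*(1 + 16) = (1/40 - 23)*17 = -919/40*17 = -15623/40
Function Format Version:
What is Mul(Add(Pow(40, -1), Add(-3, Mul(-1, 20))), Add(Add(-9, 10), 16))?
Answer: Rational(-15623, 40) ≈ -390.58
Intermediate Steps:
Mul(Add(Pow(40, -1), Add(-3, Mul(-1, 20))), Add(Add(-9, 10), 16)) = Mul(Add(Rational(1, 40), Add(-3, -20)), Add(1, 16)) = Mul(Add(Rational(1, 40), -23), 17) = Mul(Rational(-919, 40), 17) = Rational(-15623, 40)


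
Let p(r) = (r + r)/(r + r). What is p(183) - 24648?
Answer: -24647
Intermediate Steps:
p(r) = 1 (p(r) = (2*r)/((2*r)) = (2*r)*(1/(2*r)) = 1)
p(183) - 24648 = 1 - 24648 = -24647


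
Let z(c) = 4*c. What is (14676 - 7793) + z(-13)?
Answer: 6831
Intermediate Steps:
(14676 - 7793) + z(-13) = (14676 - 7793) + 4*(-13) = 6883 - 52 = 6831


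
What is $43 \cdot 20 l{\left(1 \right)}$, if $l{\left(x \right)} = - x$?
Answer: $-860$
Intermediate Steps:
$43 \cdot 20 l{\left(1 \right)} = 43 \cdot 20 \left(\left(-1\right) 1\right) = 860 \left(-1\right) = -860$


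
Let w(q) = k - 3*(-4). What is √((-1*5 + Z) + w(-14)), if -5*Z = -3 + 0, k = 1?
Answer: √215/5 ≈ 2.9326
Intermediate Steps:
Z = ⅗ (Z = -(-3 + 0)/5 = -⅕*(-3) = ⅗ ≈ 0.60000)
w(q) = 13 (w(q) = 1 - 3*(-4) = 1 + 12 = 13)
√((-1*5 + Z) + w(-14)) = √((-1*5 + ⅗) + 13) = √((-5 + ⅗) + 13) = √(-22/5 + 13) = √(43/5) = √215/5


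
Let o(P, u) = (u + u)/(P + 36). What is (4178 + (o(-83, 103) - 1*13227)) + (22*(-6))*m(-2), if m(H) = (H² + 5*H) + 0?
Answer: -388285/47 ≈ -8261.4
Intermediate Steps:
m(H) = H² + 5*H
o(P, u) = 2*u/(36 + P) (o(P, u) = (2*u)/(36 + P) = 2*u/(36 + P))
(4178 + (o(-83, 103) - 1*13227)) + (22*(-6))*m(-2) = (4178 + (2*103/(36 - 83) - 1*13227)) + (22*(-6))*(-2*(5 - 2)) = (4178 + (2*103/(-47) - 13227)) - (-264)*3 = (4178 + (2*103*(-1/47) - 13227)) - 132*(-6) = (4178 + (-206/47 - 13227)) + 792 = (4178 - 621875/47) + 792 = -425509/47 + 792 = -388285/47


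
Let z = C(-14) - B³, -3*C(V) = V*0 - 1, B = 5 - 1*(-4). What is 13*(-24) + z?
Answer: -3122/3 ≈ -1040.7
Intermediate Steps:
B = 9 (B = 5 + 4 = 9)
C(V) = ⅓ (C(V) = -(V*0 - 1)/3 = -(0 - 1)/3 = -⅓*(-1) = ⅓)
z = -2186/3 (z = ⅓ - 1*9³ = ⅓ - 1*729 = ⅓ - 729 = -2186/3 ≈ -728.67)
13*(-24) + z = 13*(-24) - 2186/3 = -312 - 2186/3 = -3122/3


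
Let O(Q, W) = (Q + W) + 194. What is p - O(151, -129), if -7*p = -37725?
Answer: 36213/7 ≈ 5173.3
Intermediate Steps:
O(Q, W) = 194 + Q + W
p = 37725/7 (p = -⅐*(-37725) = 37725/7 ≈ 5389.3)
p - O(151, -129) = 37725/7 - (194 + 151 - 129) = 37725/7 - 1*216 = 37725/7 - 216 = 36213/7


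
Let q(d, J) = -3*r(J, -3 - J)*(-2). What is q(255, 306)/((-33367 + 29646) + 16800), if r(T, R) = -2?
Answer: -12/13079 ≈ -0.00091750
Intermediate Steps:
q(d, J) = -12 (q(d, J) = -3*(-2)*(-2) = 6*(-2) = -12)
q(255, 306)/((-33367 + 29646) + 16800) = -12/((-33367 + 29646) + 16800) = -12/(-3721 + 16800) = -12/13079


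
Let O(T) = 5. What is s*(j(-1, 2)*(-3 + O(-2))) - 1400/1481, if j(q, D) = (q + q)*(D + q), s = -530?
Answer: 3138320/1481 ≈ 2119.1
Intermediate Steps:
j(q, D) = 2*q*(D + q) (j(q, D) = (2*q)*(D + q) = 2*q*(D + q))
s*(j(-1, 2)*(-3 + O(-2))) - 1400/1481 = -530*2*(-1)*(2 - 1)*(-3 + 5) - 1400/1481 = -530*2*(-1)*1*2 - 1400*1/1481 = -(-1060)*2 - 1400/1481 = -530*(-4) - 1400/1481 = 2120 - 1400/1481 = 3138320/1481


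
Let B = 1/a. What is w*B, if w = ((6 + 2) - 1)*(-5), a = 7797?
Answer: -35/7797 ≈ -0.0044889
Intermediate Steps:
B = 1/7797 ≈ 0.00012825
w = -35 (w = (8 - 1)*(-5) = 7*(-5) = -35)
w*B = -35*1/7797 = -35/7797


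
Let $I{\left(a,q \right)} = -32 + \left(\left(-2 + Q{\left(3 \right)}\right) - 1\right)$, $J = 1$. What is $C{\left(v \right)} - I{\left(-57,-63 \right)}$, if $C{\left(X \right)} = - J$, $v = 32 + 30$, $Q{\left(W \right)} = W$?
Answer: $31$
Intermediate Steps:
$v = 62$
$C{\left(X \right)} = -1$ ($C{\left(X \right)} = \left(-1\right) 1 = -1$)
$I{\left(a,q \right)} = -32$ ($I{\left(a,q \right)} = -32 + \left(\left(-2 + 3\right) - 1\right) = -32 + \left(1 - 1\right) = -32 + 0 = -32$)
$C{\left(v \right)} - I{\left(-57,-63 \right)} = -1 - -32 = -1 + 32 = 31$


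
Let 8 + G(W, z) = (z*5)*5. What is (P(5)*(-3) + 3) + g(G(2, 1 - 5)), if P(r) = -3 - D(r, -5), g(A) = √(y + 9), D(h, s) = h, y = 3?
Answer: 27 + 2*√3 ≈ 30.464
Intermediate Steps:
G(W, z) = -8 + 25*z (G(W, z) = -8 + (z*5)*5 = -8 + (5*z)*5 = -8 + 25*z)
g(A) = 2*√3 (g(A) = √(3 + 9) = √12 = 2*√3)
P(r) = -3 - r
(P(5)*(-3) + 3) + g(G(2, 1 - 5)) = ((-3 - 1*5)*(-3) + 3) + 2*√3 = ((-3 - 5)*(-3) + 3) + 2*√3 = (-8*(-3) + 3) + 2*√3 = (24 + 3) + 2*√3 = 27 + 2*√3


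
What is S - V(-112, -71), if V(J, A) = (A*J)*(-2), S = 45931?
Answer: 61835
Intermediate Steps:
V(J, A) = -2*A*J
S - V(-112, -71) = 45931 - (-2)*(-71)*(-112) = 45931 - 1*(-15904) = 45931 + 15904 = 61835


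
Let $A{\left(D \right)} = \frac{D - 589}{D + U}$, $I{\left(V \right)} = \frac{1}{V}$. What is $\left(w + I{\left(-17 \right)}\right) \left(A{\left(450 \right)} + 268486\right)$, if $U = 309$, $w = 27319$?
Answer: $\frac{94640256510170}{12903} \approx 7.3347 \cdot 10^{9}$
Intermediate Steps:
$A{\left(D \right)} = \frac{-589 + D}{309 + D}$ ($A{\left(D \right)} = \frac{D - 589}{D + 309} = \frac{-589 + D}{309 + D}$)
$\left(w + I{\left(-17 \right)}\right) \left(A{\left(450 \right)} + 268486\right) = \left(27319 + \frac{1}{-17}\right) \left(\frac{-589 + 450}{309 + 450} + 268486\right) = \left(27319 - \frac{1}{17}\right) \left(\frac{1}{759} \left(-139\right) + 268486\right) = \frac{464422 \left(\frac{1}{759} \left(-139\right) + 268486\right)}{17} = \frac{464422 \left(- \frac{139}{759} + 268486\right)}{17} = \frac{464422}{17} \cdot \frac{203780735}{759} = \frac{94640256510170}{12903}$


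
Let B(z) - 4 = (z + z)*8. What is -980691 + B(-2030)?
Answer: -1013167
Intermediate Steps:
B(z) = 4 + 16*z (B(z) = 4 + (z + z)*8 = 4 + (2*z)*8 = 4 + 16*z)
-980691 + B(-2030) = -980691 + (4 + 16*(-2030)) = -980691 + (4 - 32480) = -980691 - 32476 = -1013167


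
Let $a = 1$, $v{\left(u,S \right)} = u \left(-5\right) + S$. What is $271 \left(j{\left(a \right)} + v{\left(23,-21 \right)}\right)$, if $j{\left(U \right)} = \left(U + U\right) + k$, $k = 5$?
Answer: $-34959$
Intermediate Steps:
$v{\left(u,S \right)} = S - 5 u$ ($v{\left(u,S \right)} = - 5 u + S = S - 5 u$)
$j{\left(U \right)} = 5 + 2 U$ ($j{\left(U \right)} = \left(U + U\right) + 5 = 2 U + 5 = 5 + 2 U$)
$271 \left(j{\left(a \right)} + v{\left(23,-21 \right)}\right) = 271 \left(\left(5 + 2 \cdot 1\right) - 136\right) = 271 \left(\left(5 + 2\right) - 136\right) = 271 \left(7 - 136\right) = 271 \left(-129\right) = -34959$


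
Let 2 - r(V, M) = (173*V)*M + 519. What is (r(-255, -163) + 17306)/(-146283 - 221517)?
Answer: 1793489/91950 ≈ 19.505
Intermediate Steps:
r(V, M) = -517 - 173*M*V (r(V, M) = 2 - ((173*V)*M + 519) = 2 - (173*M*V + 519) = 2 - (519 + 173*M*V) = 2 + (-519 - 173*M*V) = -517 - 173*M*V)
(r(-255, -163) + 17306)/(-146283 - 221517) = ((-517 - 173*(-163)*(-255)) + 17306)/(-146283 - 221517) = ((-517 - 7190745) + 17306)/(-367800) = (-7191262 + 17306)*(-1/367800) = -7173956*(-1/367800) = 1793489/91950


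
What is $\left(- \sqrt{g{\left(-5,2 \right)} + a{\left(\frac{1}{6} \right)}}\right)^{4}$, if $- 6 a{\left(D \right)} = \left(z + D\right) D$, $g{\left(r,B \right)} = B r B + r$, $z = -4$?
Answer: $\frac{28912129}{46656} \approx 619.69$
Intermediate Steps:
$g{\left(r,B \right)} = r + r B^{2}$ ($g{\left(r,B \right)} = r B^{2} + r = r + r B^{2}$)
$a{\left(D \right)} = - \frac{D \left(-4 + D\right)}{6}$ ($a{\left(D \right)} = - \frac{\left(-4 + D\right) D}{6} = - \frac{D \left(-4 + D\right)}{6}$)
$\left(- \sqrt{g{\left(-5,2 \right)} + a{\left(\frac{1}{6} \right)}}\right)^{4} = \left(- \sqrt{- 5 \left(1 + 2^{2}\right) + \frac{4 - \frac{1}{6}}{6 \cdot 6}}\right)^{4} = \left(- \sqrt{- 5 \left(1 + 4\right) + \frac{1}{6} \cdot \frac{1}{6} \left(4 - \frac{1}{6}\right)}\right)^{4} = \left(- \sqrt{\left(-5\right) 5 + \frac{1}{6} \cdot \frac{1}{6} \left(4 - \frac{1}{6}\right)}\right)^{4} = \left(- \sqrt{-25 + \frac{1}{6} \cdot \frac{1}{6} \cdot \frac{23}{6}}\right)^{4} = \left(- \sqrt{-25 + \frac{23}{216}}\right)^{4} = \left(- \sqrt{- \frac{5377}{216}}\right)^{4} = \left(- \frac{i \sqrt{32262}}{36}\right)^{4} = \frac{28912129}{46656}$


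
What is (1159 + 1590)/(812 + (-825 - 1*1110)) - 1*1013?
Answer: -1140348/1123 ≈ -1015.4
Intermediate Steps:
(1159 + 1590)/(812 + (-825 - 1*1110)) - 1*1013 = 2749/(812 + (-825 - 1110)) - 1013 = 2749/(812 - 1935) - 1013 = 2749/(-1123) - 1013 = 2749*(-1/1123) - 1013 = -2749/1123 - 1013 = -1140348/1123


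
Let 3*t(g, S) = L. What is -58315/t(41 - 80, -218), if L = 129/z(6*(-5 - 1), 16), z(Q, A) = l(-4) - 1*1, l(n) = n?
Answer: 291575/43 ≈ 6780.8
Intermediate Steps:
z(Q, A) = -5 (z(Q, A) = -4 - 1*1 = -4 - 1 = -5)
L = -129/5 (L = 129/(-5) = 129*(-⅕) = -129/5 ≈ -25.800)
t(g, S) = -43/5 (t(g, S) = (⅓)*(-129/5) = -43/5)
-58315/t(41 - 80, -218) = -58315/(-43/5) = -58315*(-5/43) = 291575/43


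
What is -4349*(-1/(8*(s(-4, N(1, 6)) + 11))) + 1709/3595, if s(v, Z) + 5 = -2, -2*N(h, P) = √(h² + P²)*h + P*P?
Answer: 15689343/115040 ≈ 136.38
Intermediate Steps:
N(h, P) = -P²/2 - h*√(P² + h²)/2 (N(h, P) = -(√(h² + P²)*h + P*P)/2 = -(√(P² + h²)*h + P²)/2 = -(h*√(P² + h²) + P²)/2 = -(P² + h*√(P² + h²))/2 = -P²/2 - h*√(P² + h²)/2)
s(v, Z) = -7 (s(v, Z) = -5 - 2 = -7)
-4349*(-1/(8*(s(-4, N(1, 6)) + 11))) + 1709/3595 = -4349*(-1/(8*(-7 + 11))) + 1709/3595 = -4349/(4*(-8)) + 1709*(1/3595) = -4349/(-32) + 1709/3595 = -4349*(-1/32) + 1709/3595 = 4349/32 + 1709/3595 = 15689343/115040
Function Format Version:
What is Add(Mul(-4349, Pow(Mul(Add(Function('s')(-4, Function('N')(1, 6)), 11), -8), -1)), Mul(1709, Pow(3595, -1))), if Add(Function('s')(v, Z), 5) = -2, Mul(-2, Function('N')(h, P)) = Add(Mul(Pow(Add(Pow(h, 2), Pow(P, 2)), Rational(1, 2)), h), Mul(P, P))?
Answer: Rational(15689343, 115040) ≈ 136.38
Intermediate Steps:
Function('N')(h, P) = Add(Mul(Rational(-1, 2), Pow(P, 2)), Mul(Rational(-1, 2), h, Pow(Add(Pow(P, 2), Pow(h, 2)), Rational(1, 2)))) (Function('N')(h, P) = Mul(Rational(-1, 2), Add(Mul(Pow(Add(Pow(h, 2), Pow(P, 2)), Rational(1, 2)), h), Mul(P, P))) = Mul(Rational(-1, 2), Add(Mul(Pow(Add(Pow(P, 2), Pow(h, 2)), Rational(1, 2)), h), Pow(P, 2))) = Mul(Rational(-1, 2), Add(Mul(h, Pow(Add(Pow(P, 2), Pow(h, 2)), Rational(1, 2))), Pow(P, 2))) = Mul(Rational(-1, 2), Add(Pow(P, 2), Mul(h, Pow(Add(Pow(P, 2), Pow(h, 2)), Rational(1, 2))))) = Add(Mul(Rational(-1, 2), Pow(P, 2)), Mul(Rational(-1, 2), h, Pow(Add(Pow(P, 2), Pow(h, 2)), Rational(1, 2)))))
Function('s')(v, Z) = -7 (Function('s')(v, Z) = Add(-5, -2) = -7)
Add(Mul(-4349, Pow(Mul(Add(Function('s')(-4, Function('N')(1, 6)), 11), -8), -1)), Mul(1709, Pow(3595, -1))) = Add(Mul(-4349, Pow(Mul(Add(-7, 11), -8), -1)), Mul(1709, Pow(3595, -1))) = Add(Mul(-4349, Pow(Mul(4, -8), -1)), Mul(1709, Rational(1, 3595))) = Add(Mul(-4349, Pow(-32, -1)), Rational(1709, 3595)) = Add(Mul(-4349, Rational(-1, 32)), Rational(1709, 3595)) = Add(Rational(4349, 32), Rational(1709, 3595)) = Rational(15689343, 115040)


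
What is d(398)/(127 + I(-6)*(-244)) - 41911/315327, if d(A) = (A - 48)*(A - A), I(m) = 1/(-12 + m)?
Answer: -41911/315327 ≈ -0.13291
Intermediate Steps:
d(A) = 0 (d(A) = (-48 + A)*0 = 0)
d(398)/(127 + I(-6)*(-244)) - 41911/315327 = 0/(127 - 244/(-12 - 6)) - 41911/315327 = 0/(127 - 244/(-18)) - 41911*1/315327 = 0/(127 - 1/18*(-244)) - 41911/315327 = 0/(127 + 122/9) - 41911/315327 = 0/(1265/9) - 41911/315327 = 0*(9/1265) - 41911/315327 = 0 - 41911/315327 = -41911/315327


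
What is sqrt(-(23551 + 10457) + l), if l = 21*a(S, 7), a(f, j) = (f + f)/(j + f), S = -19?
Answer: I*sqrt(135766)/2 ≈ 184.23*I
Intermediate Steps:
a(f, j) = 2*f/(f + j) (a(f, j) = (2*f)/(f + j) = 2*f/(f + j))
l = 133/2 (l = 21*(2*(-19)/(-19 + 7)) = 21*(2*(-19)/(-12)) = 21*(2*(-19)*(-1/12)) = 21*(19/6) = 133/2 ≈ 66.500)
sqrt(-(23551 + 10457) + l) = sqrt(-(23551 + 10457) + 133/2) = sqrt(-1*34008 + 133/2) = sqrt(-34008 + 133/2) = sqrt(-67883/2) = I*sqrt(135766)/2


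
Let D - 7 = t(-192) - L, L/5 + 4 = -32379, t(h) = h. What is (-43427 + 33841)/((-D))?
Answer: 4793/80865 ≈ 0.059272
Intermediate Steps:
L = -161915 (L = -20 + 5*(-32379) = -20 - 161895 = -161915)
D = 161730 (D = 7 + (-192 - 1*(-161915)) = 7 + (-192 + 161915) = 7 + 161723 = 161730)
(-43427 + 33841)/((-D)) = (-43427 + 33841)/((-1*161730)) = -9586/(-161730) = -9586*(-1/161730) = 4793/80865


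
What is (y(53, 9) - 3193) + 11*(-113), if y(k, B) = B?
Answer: -4427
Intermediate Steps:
(y(53, 9) - 3193) + 11*(-113) = (9 - 3193) + 11*(-113) = -3184 - 1243 = -4427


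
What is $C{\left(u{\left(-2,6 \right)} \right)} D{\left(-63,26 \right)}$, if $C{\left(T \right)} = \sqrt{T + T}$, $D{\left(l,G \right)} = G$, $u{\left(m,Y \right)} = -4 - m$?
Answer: $52 i \approx 52.0 i$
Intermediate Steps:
$C{\left(T \right)} = \sqrt{2} \sqrt{T}$ ($C{\left(T \right)} = \sqrt{2 T} = \sqrt{2} \sqrt{T}$)
$C{\left(u{\left(-2,6 \right)} \right)} D{\left(-63,26 \right)} = \sqrt{2} \sqrt{-4 - -2} \cdot 26 = \sqrt{2} \sqrt{-4 + 2} \cdot 26 = \sqrt{2} \sqrt{-2} \cdot 26 = \sqrt{2} i \sqrt{2} \cdot 26 = 2 i 26 = 52 i$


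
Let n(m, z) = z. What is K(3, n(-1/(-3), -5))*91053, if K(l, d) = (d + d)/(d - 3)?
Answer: 455265/4 ≈ 1.1382e+5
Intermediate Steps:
K(l, d) = 2*d/(-3 + d) (K(l, d) = (2*d)/(-3 + d) = 2*d/(-3 + d))
K(3, n(-1/(-3), -5))*91053 = (2*(-5)/(-3 - 5))*91053 = (2*(-5)/(-8))*91053 = (2*(-5)*(-⅛))*91053 = (5/4)*91053 = 455265/4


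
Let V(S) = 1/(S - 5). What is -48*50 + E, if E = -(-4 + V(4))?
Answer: -2395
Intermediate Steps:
V(S) = 1/(-5 + S)
E = 5 (E = -(-4 + 1/(-5 + 4)) = -(-4 + 1/(-1)) = -(-4 - 1) = -1*(-5) = 5)
-48*50 + E = -48*50 + 5 = -2400 + 5 = -2395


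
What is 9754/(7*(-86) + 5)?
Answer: -9754/597 ≈ -16.338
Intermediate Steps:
9754/(7*(-86) + 5) = 9754/(-602 + 5) = 9754/(-597) = 9754*(-1/597) = -9754/597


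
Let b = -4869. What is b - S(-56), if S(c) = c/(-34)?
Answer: -82801/17 ≈ -4870.6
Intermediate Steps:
S(c) = -c/34 (S(c) = c*(-1/34) = -c/34)
b - S(-56) = -4869 - (-1)*(-56)/34 = -4869 - 1*28/17 = -4869 - 28/17 = -82801/17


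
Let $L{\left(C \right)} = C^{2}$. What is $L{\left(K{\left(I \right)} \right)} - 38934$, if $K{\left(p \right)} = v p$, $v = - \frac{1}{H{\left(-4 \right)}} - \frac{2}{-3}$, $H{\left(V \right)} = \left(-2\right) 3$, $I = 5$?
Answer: $- \frac{1400999}{36} \approx -38917.0$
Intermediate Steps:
$H{\left(V \right)} = -6$
$v = \frac{5}{6}$ ($v = - \frac{1}{-6} - \frac{2}{-3} = \left(-1\right) \left(- \frac{1}{6}\right) - - \frac{2}{3} = \frac{1}{6} + \frac{2}{3} = \frac{5}{6} \approx 0.83333$)
$K{\left(p \right)} = \frac{5 p}{6}$
$L{\left(K{\left(I \right)} \right)} - 38934 = \left(\frac{5}{6} \cdot 5\right)^{2} - 38934 = \left(\frac{25}{6}\right)^{2} - 38934 = \frac{625}{36} - 38934 = - \frac{1400999}{36}$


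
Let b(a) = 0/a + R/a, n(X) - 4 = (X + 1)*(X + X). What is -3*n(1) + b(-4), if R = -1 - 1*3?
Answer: -23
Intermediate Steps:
R = -4 (R = -1 - 3 = -4)
n(X) = 4 + 2*X*(1 + X) (n(X) = 4 + (X + 1)*(X + X) = 4 + (1 + X)*(2*X) = 4 + 2*X*(1 + X))
b(a) = -4/a (b(a) = 0/a - 4/a = 0 - 4/a = -4/a)
-3*n(1) + b(-4) = -3*(4 + 2*1 + 2*1²) - 4/(-4) = -3*(4 + 2 + 2*1) - 4*(-¼) = -3*(4 + 2 + 2) + 1 = -3*8 + 1 = -24 + 1 = -23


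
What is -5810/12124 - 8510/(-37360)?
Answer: -406737/1617688 ≈ -0.25143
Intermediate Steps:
-5810/12124 - 8510/(-37360) = -5810*1/12124 - 8510*(-1/37360) = -415/866 + 851/3736 = -406737/1617688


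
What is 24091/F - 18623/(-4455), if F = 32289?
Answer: 21474044/4359015 ≈ 4.9264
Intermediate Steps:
24091/F - 18623/(-4455) = 24091/32289 - 18623/(-4455) = 24091*(1/32289) - 18623*(-1/4455) = 24091/32289 + 1693/405 = 21474044/4359015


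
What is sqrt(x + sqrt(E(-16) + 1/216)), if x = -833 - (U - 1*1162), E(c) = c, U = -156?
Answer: sqrt(17460 + I*sqrt(20730))/6 ≈ 22.023 + 0.090801*I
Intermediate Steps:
x = 485 (x = -833 - (-156 - 1*1162) = -833 - (-156 - 1162) = -833 - 1*(-1318) = -833 + 1318 = 485)
sqrt(x + sqrt(E(-16) + 1/216)) = sqrt(485 + sqrt(-16 + 1/216)) = sqrt(485 + sqrt(-3455/216)) = sqrt(485 + I*sqrt(20730)/36)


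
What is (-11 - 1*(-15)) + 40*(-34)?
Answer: -1356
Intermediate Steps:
(-11 - 1*(-15)) + 40*(-34) = (-11 + 15) - 1360 = 4 - 1360 = -1356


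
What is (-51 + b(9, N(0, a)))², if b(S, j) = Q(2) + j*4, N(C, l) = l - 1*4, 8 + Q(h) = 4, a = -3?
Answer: 6889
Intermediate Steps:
Q(h) = -4 (Q(h) = -8 + 4 = -4)
N(C, l) = -4 + l (N(C, l) = l - 4 = -4 + l)
b(S, j) = -4 + 4*j (b(S, j) = -4 + j*4 = -4 + 4*j)
(-51 + b(9, N(0, a)))² = (-51 + (-4 + 4*(-4 - 3)))² = (-51 + (-4 + 4*(-7)))² = (-51 + (-4 - 28))² = (-51 - 32)² = (-83)² = 6889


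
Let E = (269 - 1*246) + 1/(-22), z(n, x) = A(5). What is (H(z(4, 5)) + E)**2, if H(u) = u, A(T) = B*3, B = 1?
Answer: 326041/484 ≈ 673.64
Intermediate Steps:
A(T) = 3 (A(T) = 1*3 = 3)
z(n, x) = 3
E = 505/22 (E = (269 - 246) - 1/22 = 23 - 1/22 = 505/22 ≈ 22.955)
(H(z(4, 5)) + E)**2 = (3 + 505/22)**2 = (571/22)**2 = 326041/484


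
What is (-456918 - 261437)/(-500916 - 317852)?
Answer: 718355/818768 ≈ 0.87736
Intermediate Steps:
(-456918 - 261437)/(-500916 - 317852) = -718355/(-818768) = -718355*(-1/818768) = 718355/818768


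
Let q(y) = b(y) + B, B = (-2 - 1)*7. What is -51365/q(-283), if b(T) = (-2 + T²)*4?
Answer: -51365/320327 ≈ -0.16035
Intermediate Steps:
B = -21 (B = -3*7 = -21)
b(T) = -8 + 4*T²
q(y) = -29 + 4*y² (q(y) = (-8 + 4*y²) - 21 = -29 + 4*y²)
-51365/q(-283) = -51365/(-29 + 4*(-283)²) = -51365/(-29 + 4*80089) = -51365/(-29 + 320356) = -51365/320327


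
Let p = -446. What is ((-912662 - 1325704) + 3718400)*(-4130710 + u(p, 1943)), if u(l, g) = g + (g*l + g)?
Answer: -7390404735668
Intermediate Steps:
u(l, g) = 2*g + g*l (u(l, g) = g + (g + g*l) = 2*g + g*l)
((-912662 - 1325704) + 3718400)*(-4130710 + u(p, 1943)) = ((-912662 - 1325704) + 3718400)*(-4130710 + 1943*(2 - 446)) = (-2238366 + 3718400)*(-4130710 + 1943*(-444)) = 1480034*(-4130710 - 862692) = 1480034*(-4993402) = -7390404735668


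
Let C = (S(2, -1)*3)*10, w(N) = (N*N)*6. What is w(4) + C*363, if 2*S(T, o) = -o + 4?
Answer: 27321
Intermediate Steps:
S(T, o) = 2 - o/2 (S(T, o) = (-o + 4)/2 = (4 - o)/2 = 2 - o/2)
w(N) = 6*N**2 (w(N) = N**2*6 = 6*N**2)
C = 75 (C = ((2 - 1/2*(-1))*3)*10 = ((2 + 1/2)*3)*10 = ((5/2)*3)*10 = (15/2)*10 = 75)
w(4) + C*363 = 6*4**2 + 75*363 = 6*16 + 27225 = 96 + 27225 = 27321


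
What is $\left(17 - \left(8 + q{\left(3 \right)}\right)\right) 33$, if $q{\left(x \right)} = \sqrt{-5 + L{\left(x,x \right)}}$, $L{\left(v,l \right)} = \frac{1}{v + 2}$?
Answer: $297 - \frac{66 i \sqrt{30}}{5} \approx 297.0 - 72.299 i$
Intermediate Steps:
$L{\left(v,l \right)} = \frac{1}{2 + v}$
$q{\left(x \right)} = \sqrt{-5 + \frac{1}{2 + x}}$
$\left(17 - \left(8 + q{\left(3 \right)}\right)\right) 33 = \left(17 - \left(8 + \sqrt{\frac{-9 - 15}{2 + 3}}\right)\right) 33 = \left(17 - \left(8 + \sqrt{\frac{-9 - 15}{5}}\right)\right) 33 = \left(17 - \left(8 + \sqrt{\frac{1}{5} \left(-24\right)}\right)\right) 33 = \left(17 - \left(8 + \sqrt{- \frac{24}{5}}\right)\right) 33 = \left(17 - \left(8 + \frac{2 i \sqrt{30}}{5}\right)\right) 33 = \left(9 - \frac{2 i \sqrt{30}}{5}\right) 33 = 297 - \frac{66 i \sqrt{30}}{5}$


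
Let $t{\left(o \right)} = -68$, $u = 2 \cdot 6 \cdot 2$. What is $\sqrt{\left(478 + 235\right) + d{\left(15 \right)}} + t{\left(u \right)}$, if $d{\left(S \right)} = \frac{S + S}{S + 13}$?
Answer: $-68 + \frac{\sqrt{139958}}{14} \approx -41.278$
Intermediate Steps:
$d{\left(S \right)} = \frac{2 S}{13 + S}$
$u = 24$ ($u = 12 \cdot 2 = 24$)
$\sqrt{\left(478 + 235\right) + d{\left(15 \right)}} + t{\left(u \right)} = \sqrt{\left(478 + 235\right) + 2 \cdot 15 \frac{1}{13 + 15}} - 68 = \sqrt{713 + 2 \cdot 15 \cdot \frac{1}{28}} - 68 = \sqrt{713 + \frac{15}{14}} - 68 = \sqrt{\frac{9997}{14}} - 68 = \frac{\sqrt{139958}}{14} - 68 = -68 + \frac{\sqrt{139958}}{14}$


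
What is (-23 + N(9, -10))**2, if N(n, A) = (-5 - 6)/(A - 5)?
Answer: 111556/225 ≈ 495.80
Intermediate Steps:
N(n, A) = -11/(-5 + A)
(-23 + N(9, -10))**2 = (-23 - 11/(-5 - 10))**2 = (-23 - 11/(-15))**2 = (-23 - 11*(-1/15))**2 = (-23 + 11/15)**2 = (-334/15)**2 = 111556/225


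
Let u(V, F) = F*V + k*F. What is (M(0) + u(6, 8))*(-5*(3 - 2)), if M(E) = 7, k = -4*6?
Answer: 685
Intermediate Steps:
k = -24
u(V, F) = -24*F + F*V (u(V, F) = F*V - 24*F = -24*F + F*V)
(M(0) + u(6, 8))*(-5*(3 - 2)) = (7 + 8*(-24 + 6))*(-5*(3 - 2)) = (7 + 8*(-18))*(-5*1) = (7 - 144)*(-5) = -137*(-5) = 685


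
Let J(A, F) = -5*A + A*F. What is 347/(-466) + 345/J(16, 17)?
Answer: 15691/14912 ≈ 1.0522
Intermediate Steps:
347/(-466) + 345/J(16, 17) = 347/(-466) + 345/((16*(-5 + 17))) = 347*(-1/466) + 345/((16*12)) = -347/466 + 345/192 = -347/466 + 345*(1/192) = -347/466 + 115/64 = 15691/14912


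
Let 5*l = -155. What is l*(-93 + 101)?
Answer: -248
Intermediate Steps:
l = -31 (l = (⅕)*(-155) = -31)
l*(-93 + 101) = -31*(-93 + 101) = -31*8 = -248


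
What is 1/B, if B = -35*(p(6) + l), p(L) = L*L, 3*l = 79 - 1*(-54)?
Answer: -3/8435 ≈ -0.00035566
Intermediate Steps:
l = 133/3 (l = (79 - 1*(-54))/3 = (79 + 54)/3 = (1/3)*133 = 133/3 ≈ 44.333)
p(L) = L**2
B = -8435/3 (B = -35*(6**2 + 133/3) = -35*(36 + 133/3) = -35*241/3 = -8435/3 ≈ -2811.7)
1/B = 1/(-8435/3) = -3/8435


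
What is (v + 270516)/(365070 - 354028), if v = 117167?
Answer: 387683/11042 ≈ 35.110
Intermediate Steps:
(v + 270516)/(365070 - 354028) = (117167 + 270516)/(365070 - 354028) = 387683/11042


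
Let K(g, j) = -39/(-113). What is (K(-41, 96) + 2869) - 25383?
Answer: -2544043/113 ≈ -22514.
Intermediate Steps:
K(g, j) = 39/113 (K(g, j) = -39*(-1/113) = 39/113)
(K(-41, 96) + 2869) - 25383 = (39/113 + 2869) - 25383 = 324236/113 - 25383 = -2544043/113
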